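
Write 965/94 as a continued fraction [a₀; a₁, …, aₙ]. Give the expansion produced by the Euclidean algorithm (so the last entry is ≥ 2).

[10; 3, 1, 3, 6]

965 = 10×94 + 25
94 = 3×25 + 19
25 = 1×19 + 6
19 = 3×6 + 1
6 = 6×1 + 0  (stop)
So 965/94 = [10; 3, 1, 3, 6].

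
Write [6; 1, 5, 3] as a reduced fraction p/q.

130/19

Fold from the inside: start with 3/1.
  5 + 1/3 = 16/3
  1 + 3/16 = 19/16
  6 + 16/19 = 130/19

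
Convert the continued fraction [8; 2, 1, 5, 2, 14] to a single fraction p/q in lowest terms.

Fold from the inside: start with 14/1.
  2 + 1/14 = 29/14
  5 + 14/29 = 159/29
  1 + 29/159 = 188/159
  2 + 159/188 = 535/188
  8 + 188/535 = 4468/535

4468/535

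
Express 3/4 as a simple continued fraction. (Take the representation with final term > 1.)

3 = 0*4 + 3
4 = 1*3 + 1
3 = 3*1 + 0  (stop)
So 3/4 = [0; 1, 3].

[0; 1, 3]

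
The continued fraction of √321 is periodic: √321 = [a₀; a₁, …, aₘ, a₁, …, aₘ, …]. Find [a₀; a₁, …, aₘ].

a₀ = ⌊√321⌋ = 17.
With m₀=0, d₀=1 and mₖ₊₁ = dₖaₖ − mₖ, dₖ₊₁ = (n − mₖ₊₁²)/dₖ, aₖ₊₁ = ⌊(a₀+mₖ₊₁)/dₖ₊₁⌋:
  k=1: m=17, d=32, a=1
  k=2: m=15, d=3, a=10
  k=3: m=15, d=32, a=1
  k=4: m=17, d=1, a=34
d=1 and a=2a₀=34 at k=4, so the next step gives (m, d) = (17, 32) again — its k=1 value — and the period has length 4.

[17; 1, 10, 1, 34]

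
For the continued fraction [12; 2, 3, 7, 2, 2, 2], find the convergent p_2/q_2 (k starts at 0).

Using pₖ = aₖpₖ₋₁ + pₖ₋₂, qₖ = aₖqₖ₋₁ + qₖ₋₂ (with p₋₁=1, p₋₂=0, q₋₁=0, q₋₂=1):
  k=0: a=12, p=12, q=1
  k=1: a=2, p=25, q=2
  k=2: a=3, p=87, q=7

87/7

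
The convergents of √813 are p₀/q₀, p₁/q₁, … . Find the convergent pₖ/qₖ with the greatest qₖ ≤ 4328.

122464/4295

√813 = [28; 1, 1, 18, 1, 1, 56, …] (period length 6).
Convergents:
  p_0/q_0 = 28/1
  p_1/q_1 = 29/1
  p_2/q_2 = 57/2
  p_3/q_3 = 1055/37
  p_4/q_4 = 1112/39
  p_5/q_5 = 2167/76
  p_6/q_6 = 122464/4295
  p_7/q_7 = 124631/4371
q_6 = 4295 ≤ 4328 < 4371 = q_7, so the answer is 122464/4295.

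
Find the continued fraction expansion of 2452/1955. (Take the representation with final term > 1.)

2452 = 1×1955 + 497
1955 = 3×497 + 464
497 = 1×464 + 33
464 = 14×33 + 2
33 = 16×2 + 1
2 = 2×1 + 0  (stop)
So 2452/1955 = [1; 3, 1, 14, 16, 2].

[1; 3, 1, 14, 16, 2]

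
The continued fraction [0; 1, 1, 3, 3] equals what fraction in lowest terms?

Fold from the inside: start with 3/1.
  3 + 1/3 = 10/3
  1 + 3/10 = 13/10
  1 + 10/13 = 23/13
  0 + 13/23 = 13/23

13/23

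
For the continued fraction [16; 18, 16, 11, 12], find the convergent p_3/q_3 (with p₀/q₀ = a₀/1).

Using pₖ = aₖpₖ₋₁ + pₖ₋₂, qₖ = aₖqₖ₋₁ + qₖ₋₂ (with p₋₁=1, p₋₂=0, q₋₁=0, q₋₂=1):
  k=0: a=16, p=16, q=1
  k=1: a=18, p=289, q=18
  k=2: a=16, p=4640, q=289
  k=3: a=11, p=51329, q=3197

51329/3197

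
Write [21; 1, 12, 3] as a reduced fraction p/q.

Fold from the inside: start with 3/1.
  12 + 1/3 = 37/3
  1 + 3/37 = 40/37
  21 + 37/40 = 877/40

877/40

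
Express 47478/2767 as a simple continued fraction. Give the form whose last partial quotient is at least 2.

[17; 6, 3, 3, 3, 13]

47478 = 17*2767 + 439
2767 = 6*439 + 133
439 = 3*133 + 40
133 = 3*40 + 13
40 = 3*13 + 1
13 = 13*1 + 0  (stop)
So 47478/2767 = [17; 6, 3, 3, 3, 13].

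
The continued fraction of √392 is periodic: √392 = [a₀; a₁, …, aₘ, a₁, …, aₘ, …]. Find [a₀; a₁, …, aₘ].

a₀ = ⌊√392⌋ = 19.
With m₀=0, d₀=1 and mₖ₊₁ = dₖaₖ − mₖ, dₖ₊₁ = (n − mₖ₊₁²)/dₖ, aₖ₊₁ = ⌊(a₀+mₖ₊₁)/dₖ₊₁⌋:
  k=1: m=19, d=31, a=1
  k=2: m=12, d=8, a=3
  k=3: m=12, d=31, a=1
  k=4: m=19, d=1, a=38
d=1 and a=2a₀=38 at k=4, so the next step gives (m, d) = (19, 31) again — its k=1 value — and the period has length 4.

[19; 1, 3, 1, 38]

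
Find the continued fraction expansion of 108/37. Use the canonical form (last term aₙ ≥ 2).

[2; 1, 11, 3]

108 = 2·37 + 34
37 = 1·34 + 3
34 = 11·3 + 1
3 = 3·1 + 0  (stop)
So 108/37 = [2; 1, 11, 3].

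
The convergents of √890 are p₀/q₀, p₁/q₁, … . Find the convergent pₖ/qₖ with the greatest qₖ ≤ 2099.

√890 = [29; 1, 4, 1, 58, …] (period length 4).
Convergents:
  p_0/q_0 = 29/1
  p_1/q_1 = 30/1
  p_2/q_2 = 149/5
  p_3/q_3 = 179/6
  p_4/q_4 = 10531/353
  p_5/q_5 = 10710/359
  p_6/q_6 = 53371/1789
  p_7/q_7 = 64081/2148
q_6 = 1789 ≤ 2099 < 2148 = q_7, so the answer is 53371/1789.

53371/1789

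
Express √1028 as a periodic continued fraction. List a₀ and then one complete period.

[32; 16, 64]

a₀ = ⌊√1028⌋ = 32.
With m₀=0, d₀=1 and mₖ₊₁ = dₖaₖ − mₖ, dₖ₊₁ = (n − mₖ₊₁²)/dₖ, aₖ₊₁ = ⌊(a₀+mₖ₊₁)/dₖ₊₁⌋:
  k=1: m=32, d=4, a=16
  k=2: m=32, d=1, a=64
d=1 and a=2a₀=64 at k=2, so the next step gives (m, d) = (32, 4) again — its k=1 value — and the period has length 2.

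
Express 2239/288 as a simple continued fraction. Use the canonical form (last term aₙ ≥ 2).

[7; 1, 3, 2, 3, 9]

2239 = 7·288 + 223
288 = 1·223 + 65
223 = 3·65 + 28
65 = 2·28 + 9
28 = 3·9 + 1
9 = 9·1 + 0  (stop)
So 2239/288 = [7; 1, 3, 2, 3, 9].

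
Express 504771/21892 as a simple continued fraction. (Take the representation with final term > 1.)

504771 = 23*21892 + 1255
21892 = 17*1255 + 557
1255 = 2*557 + 141
557 = 3*141 + 134
141 = 1*134 + 7
134 = 19*7 + 1
7 = 7*1 + 0  (stop)
So 504771/21892 = [23; 17, 2, 3, 1, 19, 7].

[23; 17, 2, 3, 1, 19, 7]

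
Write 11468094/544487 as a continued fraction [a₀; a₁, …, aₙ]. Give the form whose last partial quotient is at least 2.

11468094 = 21*544487 + 33867
544487 = 16*33867 + 2615
33867 = 12*2615 + 2487
2615 = 1*2487 + 128
2487 = 19*128 + 55
128 = 2*55 + 18
55 = 3*18 + 1
18 = 18*1 + 0  (stop)
So 11468094/544487 = [21; 16, 12, 1, 19, 2, 3, 18].

[21; 16, 12, 1, 19, 2, 3, 18]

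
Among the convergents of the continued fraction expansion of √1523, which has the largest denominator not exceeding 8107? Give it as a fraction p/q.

118755/3043

√1523 = [39; 39, 78, …] (period length 2).
Convergents:
  p_0/q_0 = 39/1
  p_1/q_1 = 1522/39
  p_2/q_2 = 118755/3043
  p_3/q_3 = 4632967/118716
q_2 = 3043 ≤ 8107 < 118716 = q_3, so the answer is 118755/3043.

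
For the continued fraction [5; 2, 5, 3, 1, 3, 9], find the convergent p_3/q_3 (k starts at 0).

191/35

Using pₖ = aₖpₖ₋₁ + pₖ₋₂, qₖ = aₖqₖ₋₁ + qₖ₋₂ (with p₋₁=1, p₋₂=0, q₋₁=0, q₋₂=1):
  k=0: a=5, p=5, q=1
  k=1: a=2, p=11, q=2
  k=2: a=5, p=60, q=11
  k=3: a=3, p=191, q=35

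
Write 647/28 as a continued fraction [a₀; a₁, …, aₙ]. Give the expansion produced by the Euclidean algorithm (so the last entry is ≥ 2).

647 = 23×28 + 3
28 = 9×3 + 1
3 = 3×1 + 0  (stop)
So 647/28 = [23; 9, 3].

[23; 9, 3]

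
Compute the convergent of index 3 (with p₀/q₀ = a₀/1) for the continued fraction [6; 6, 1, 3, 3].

Using pₖ = aₖpₖ₋₁ + pₖ₋₂, qₖ = aₖqₖ₋₁ + qₖ₋₂ (with p₋₁=1, p₋₂=0, q₋₁=0, q₋₂=1):
  k=0: a=6, p=6, q=1
  k=1: a=6, p=37, q=6
  k=2: a=1, p=43, q=7
  k=3: a=3, p=166, q=27

166/27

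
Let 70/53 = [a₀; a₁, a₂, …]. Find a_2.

8

70 = 1·53 + 17   →  a_0 = 1
53 = 3·17 + 2   →  a_1 = 3
17 = 8·2 + 1   →  a_2 = 8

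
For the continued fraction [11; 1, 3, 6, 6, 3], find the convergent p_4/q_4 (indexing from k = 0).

Using pₖ = aₖpₖ₋₁ + pₖ₋₂, qₖ = aₖqₖ₋₁ + qₖ₋₂ (with p₋₁=1, p₋₂=0, q₋₁=0, q₋₂=1):
  k=0: a=11, p=11, q=1
  k=1: a=1, p=12, q=1
  k=2: a=3, p=47, q=4
  k=3: a=6, p=294, q=25
  k=4: a=6, p=1811, q=154

1811/154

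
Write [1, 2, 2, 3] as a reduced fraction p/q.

Fold from the inside: start with 3/1.
  2 + 1/3 = 7/3
  2 + 3/7 = 17/7
  1 + 7/17 = 24/17

24/17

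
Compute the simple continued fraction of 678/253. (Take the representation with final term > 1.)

[2; 1, 2, 8, 10]

678 = 2×253 + 172
253 = 1×172 + 81
172 = 2×81 + 10
81 = 8×10 + 1
10 = 10×1 + 0  (stop)
So 678/253 = [2; 1, 2, 8, 10].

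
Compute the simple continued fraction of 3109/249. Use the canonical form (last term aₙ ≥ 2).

[12; 2, 17, 3, 2]

3109 = 12·249 + 121
249 = 2·121 + 7
121 = 17·7 + 2
7 = 3·2 + 1
2 = 2·1 + 0  (stop)
So 3109/249 = [12; 2, 17, 3, 2].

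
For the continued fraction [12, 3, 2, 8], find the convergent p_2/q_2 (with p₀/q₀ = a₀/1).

Using pₖ = aₖpₖ₋₁ + pₖ₋₂, qₖ = aₖqₖ₋₁ + qₖ₋₂ (with p₋₁=1, p₋₂=0, q₋₁=0, q₋₂=1):
  k=0: a=12, p=12, q=1
  k=1: a=3, p=37, q=3
  k=2: a=2, p=86, q=7

86/7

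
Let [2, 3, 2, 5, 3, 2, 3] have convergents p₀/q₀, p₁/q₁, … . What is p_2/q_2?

Using pₖ = aₖpₖ₋₁ + pₖ₋₂, qₖ = aₖqₖ₋₁ + qₖ₋₂ (with p₋₁=1, p₋₂=0, q₋₁=0, q₋₂=1):
  k=0: a=2, p=2, q=1
  k=1: a=3, p=7, q=3
  k=2: a=2, p=16, q=7

16/7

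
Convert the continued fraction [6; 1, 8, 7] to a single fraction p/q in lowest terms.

441/64

Using pₖ = aₖpₖ₋₁ + pₖ₋₂ and qₖ = aₖqₖ₋₁ + qₖ₋₂:
  k=0: a=6, p=6, q=1
  k=1: a=1, p=7, q=1
  k=2: a=8, p=62, q=9
  k=3: a=7, p=441, q=64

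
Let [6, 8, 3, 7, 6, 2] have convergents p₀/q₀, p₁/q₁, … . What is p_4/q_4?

Using pₖ = aₖpₖ₋₁ + pₖ₋₂, qₖ = aₖqₖ₋₁ + qₖ₋₂ (with p₋₁=1, p₋₂=0, q₋₁=0, q₋₂=1):
  k=0: a=6, p=6, q=1
  k=1: a=8, p=49, q=8
  k=2: a=3, p=153, q=25
  k=3: a=7, p=1120, q=183
  k=4: a=6, p=6873, q=1123

6873/1123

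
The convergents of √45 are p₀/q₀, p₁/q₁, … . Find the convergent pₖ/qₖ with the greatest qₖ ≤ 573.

2207/329

√45 = [6; 1, 2, 2, 2, 1, 12, …] (period length 6).
Convergents:
  p_0/q_0 = 6/1
  p_1/q_1 = 7/1
  p_2/q_2 = 20/3
  p_3/q_3 = 47/7
  p_4/q_4 = 114/17
  p_5/q_5 = 161/24
  p_6/q_6 = 2046/305
  p_7/q_7 = 2207/329
  p_8/q_8 = 6460/963
q_7 = 329 ≤ 573 < 963 = q_8, so the answer is 2207/329.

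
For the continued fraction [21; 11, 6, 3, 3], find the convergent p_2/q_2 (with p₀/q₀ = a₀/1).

Using pₖ = aₖpₖ₋₁ + pₖ₋₂, qₖ = aₖqₖ₋₁ + qₖ₋₂ (with p₋₁=1, p₋₂=0, q₋₁=0, q₋₂=1):
  k=0: a=21, p=21, q=1
  k=1: a=11, p=232, q=11
  k=2: a=6, p=1413, q=67

1413/67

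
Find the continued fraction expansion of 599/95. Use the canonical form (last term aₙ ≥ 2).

599 = 6×95 + 29
95 = 3×29 + 8
29 = 3×8 + 5
8 = 1×5 + 3
5 = 1×3 + 2
3 = 1×2 + 1
2 = 2×1 + 0  (stop)
So 599/95 = [6; 3, 3, 1, 1, 1, 2].

[6; 3, 3, 1, 1, 1, 2]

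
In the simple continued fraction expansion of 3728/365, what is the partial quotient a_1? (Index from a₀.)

4

3728 = 10·365 + 78   →  a_0 = 10
365 = 4·78 + 53   →  a_1 = 4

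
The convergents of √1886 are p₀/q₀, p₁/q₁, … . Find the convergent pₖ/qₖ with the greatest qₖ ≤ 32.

√1886 = [43; 2, 2, 1, 42, 1, 2, 2, 86, …] (period length 8).
Convergents:
  p_0/q_0 = 43/1
  p_1/q_1 = 87/2
  p_2/q_2 = 217/5
  p_3/q_3 = 304/7
  p_4/q_4 = 12985/299
q_3 = 7 ≤ 32 < 299 = q_4, so the answer is 304/7.

304/7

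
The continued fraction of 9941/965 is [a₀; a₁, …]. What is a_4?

7

9941 = 10·965 + 291   →  a_0 = 10
965 = 3·291 + 92   →  a_1 = 3
291 = 3·92 + 15   →  a_2 = 3
92 = 6·15 + 2   →  a_3 = 6
15 = 7·2 + 1   →  a_4 = 7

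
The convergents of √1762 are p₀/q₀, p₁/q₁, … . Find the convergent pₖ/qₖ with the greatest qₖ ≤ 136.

√1762 = [41; 1, 40, 1, 82, …] (period length 4).
Convergents:
  p_0/q_0 = 41/1
  p_1/q_1 = 42/1
  p_2/q_2 = 1721/41
  p_3/q_3 = 1763/42
  p_4/q_4 = 146287/3485
q_3 = 42 ≤ 136 < 3485 = q_4, so the answer is 1763/42.

1763/42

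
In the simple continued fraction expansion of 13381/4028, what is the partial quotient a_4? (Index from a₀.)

13381 = 3·4028 + 1297   →  a_0 = 3
4028 = 3·1297 + 137   →  a_1 = 3
1297 = 9·137 + 64   →  a_2 = 9
137 = 2·64 + 9   →  a_3 = 2
64 = 7·9 + 1   →  a_4 = 7

7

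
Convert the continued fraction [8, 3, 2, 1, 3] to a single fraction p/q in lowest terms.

307/37

Using pₖ = aₖpₖ₋₁ + pₖ₋₂ and qₖ = aₖqₖ₋₁ + qₖ₋₂:
  k=0: a=8, p=8, q=1
  k=1: a=3, p=25, q=3
  k=2: a=2, p=58, q=7
  k=3: a=1, p=83, q=10
  k=4: a=3, p=307, q=37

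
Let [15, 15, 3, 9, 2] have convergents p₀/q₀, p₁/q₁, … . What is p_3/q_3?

6463/429

Using pₖ = aₖpₖ₋₁ + pₖ₋₂, qₖ = aₖqₖ₋₁ + qₖ₋₂ (with p₋₁=1, p₋₂=0, q₋₁=0, q₋₂=1):
  k=0: a=15, p=15, q=1
  k=1: a=15, p=226, q=15
  k=2: a=3, p=693, q=46
  k=3: a=9, p=6463, q=429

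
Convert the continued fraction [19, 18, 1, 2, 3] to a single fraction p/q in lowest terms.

3563/187

Fold from the inside: start with 3/1.
  2 + 1/3 = 7/3
  1 + 3/7 = 10/7
  18 + 7/10 = 187/10
  19 + 10/187 = 3563/187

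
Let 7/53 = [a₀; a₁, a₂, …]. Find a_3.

7 = 0·53 + 7   →  a_0 = 0
53 = 7·7 + 4   →  a_1 = 7
7 = 1·4 + 3   →  a_2 = 1
4 = 1·3 + 1   →  a_3 = 1

1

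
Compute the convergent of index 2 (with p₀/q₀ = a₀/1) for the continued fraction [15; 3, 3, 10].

Using pₖ = aₖpₖ₋₁ + pₖ₋₂, qₖ = aₖqₖ₋₁ + qₖ₋₂ (with p₋₁=1, p₋₂=0, q₋₁=0, q₋₂=1):
  k=0: a=15, p=15, q=1
  k=1: a=3, p=46, q=3
  k=2: a=3, p=153, q=10

153/10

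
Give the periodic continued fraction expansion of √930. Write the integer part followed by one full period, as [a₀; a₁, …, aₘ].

[30; 2, 60]

a₀ = ⌊√930⌋ = 30.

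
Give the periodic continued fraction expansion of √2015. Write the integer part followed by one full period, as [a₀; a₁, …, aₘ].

a₀ = ⌊√2015⌋ = 44.

[44; 1, 7, 1, 88]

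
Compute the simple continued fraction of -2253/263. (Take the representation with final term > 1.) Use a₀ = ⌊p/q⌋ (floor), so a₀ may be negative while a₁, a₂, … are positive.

-2253 = -9*263 + 114
263 = 2*114 + 35
114 = 3*35 + 9
35 = 3*9 + 8
9 = 1*8 + 1
8 = 8*1 + 0  (stop)
So -2253/263 = [-9; 2, 3, 3, 1, 8].

[-9; 2, 3, 3, 1, 8]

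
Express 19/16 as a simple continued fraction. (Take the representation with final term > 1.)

[1; 5, 3]

19 = 1×16 + 3
16 = 5×3 + 1
3 = 3×1 + 0  (stop)
So 19/16 = [1; 5, 3].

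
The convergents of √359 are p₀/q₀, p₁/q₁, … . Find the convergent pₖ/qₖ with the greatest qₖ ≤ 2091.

13661/721

√359 = [18; 1, 17, 1, 36, …] (period length 4).
Convergents:
  p_0/q_0 = 18/1
  p_1/q_1 = 19/1
  p_2/q_2 = 341/18
  p_3/q_3 = 360/19
  p_4/q_4 = 13301/702
  p_5/q_5 = 13661/721
  p_6/q_6 = 245538/12959
q_5 = 721 ≤ 2091 < 12959 = q_6, so the answer is 13661/721.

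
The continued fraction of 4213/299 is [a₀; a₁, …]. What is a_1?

11

4213 = 14·299 + 27   →  a_0 = 14
299 = 11·27 + 2   →  a_1 = 11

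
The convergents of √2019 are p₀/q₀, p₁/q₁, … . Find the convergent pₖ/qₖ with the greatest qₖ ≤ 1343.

√2019 = [44; 1, 13, 1, 88, …] (period length 4).
Convergents:
  p_0/q_0 = 44/1
  p_1/q_1 = 45/1
  p_2/q_2 = 629/14
  p_3/q_3 = 674/15
  p_4/q_4 = 59941/1334
  p_5/q_5 = 60615/1349
q_4 = 1334 ≤ 1343 < 1349 = q_5, so the answer is 59941/1334.

59941/1334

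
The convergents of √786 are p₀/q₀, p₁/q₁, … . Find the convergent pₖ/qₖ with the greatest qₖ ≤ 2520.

√786 = [28; 28, 56, …] (period length 2).
Convergents:
  p_0/q_0 = 28/1
  p_1/q_1 = 785/28
  p_2/q_2 = 43988/1569
  p_3/q_3 = 1232449/43960
q_2 = 1569 ≤ 2520 < 43960 = q_3, so the answer is 43988/1569.

43988/1569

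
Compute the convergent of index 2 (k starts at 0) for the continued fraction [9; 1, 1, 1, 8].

19/2

Using pₖ = aₖpₖ₋₁ + pₖ₋₂, qₖ = aₖqₖ₋₁ + qₖ₋₂ (with p₋₁=1, p₋₂=0, q₋₁=0, q₋₂=1):
  k=0: a=9, p=9, q=1
  k=1: a=1, p=10, q=1
  k=2: a=1, p=19, q=2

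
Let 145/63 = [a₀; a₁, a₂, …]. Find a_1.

3

145 = 2·63 + 19   →  a_0 = 2
63 = 3·19 + 6   →  a_1 = 3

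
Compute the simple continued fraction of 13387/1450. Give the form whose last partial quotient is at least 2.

13387 = 9·1450 + 337
1450 = 4·337 + 102
337 = 3·102 + 31
102 = 3·31 + 9
31 = 3·9 + 4
9 = 2·4 + 1
4 = 4·1 + 0  (stop)
So 13387/1450 = [9; 4, 3, 3, 3, 2, 4].

[9; 4, 3, 3, 3, 2, 4]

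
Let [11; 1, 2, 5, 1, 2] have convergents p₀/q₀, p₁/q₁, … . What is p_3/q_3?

Using pₖ = aₖpₖ₋₁ + pₖ₋₂, qₖ = aₖqₖ₋₁ + qₖ₋₂ (with p₋₁=1, p₋₂=0, q₋₁=0, q₋₂=1):
  k=0: a=11, p=11, q=1
  k=1: a=1, p=12, q=1
  k=2: a=2, p=35, q=3
  k=3: a=5, p=187, q=16

187/16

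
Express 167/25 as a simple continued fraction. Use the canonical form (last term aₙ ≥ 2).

[6; 1, 2, 8]

167 = 6*25 + 17
25 = 1*17 + 8
17 = 2*8 + 1
8 = 8*1 + 0  (stop)
So 167/25 = [6; 1, 2, 8].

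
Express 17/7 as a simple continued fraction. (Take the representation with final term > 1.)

[2; 2, 3]

17 = 2·7 + 3
7 = 2·3 + 1
3 = 3·1 + 0  (stop)
So 17/7 = [2; 2, 3].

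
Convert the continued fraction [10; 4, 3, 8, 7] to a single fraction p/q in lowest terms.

Using pₖ = aₖpₖ₋₁ + pₖ₋₂ and qₖ = aₖqₖ₋₁ + qₖ₋₂:
  k=0: a=10, p=10, q=1
  k=1: a=4, p=41, q=4
  k=2: a=3, p=133, q=13
  k=3: a=8, p=1105, q=108
  k=4: a=7, p=7868, q=769

7868/769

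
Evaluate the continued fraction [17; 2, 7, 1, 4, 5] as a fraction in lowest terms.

7547/432

Using pₖ = aₖpₖ₋₁ + pₖ₋₂ and qₖ = aₖqₖ₋₁ + qₖ₋₂:
  k=0: a=17, p=17, q=1
  k=1: a=2, p=35, q=2
  k=2: a=7, p=262, q=15
  k=3: a=1, p=297, q=17
  k=4: a=4, p=1450, q=83
  k=5: a=5, p=7547, q=432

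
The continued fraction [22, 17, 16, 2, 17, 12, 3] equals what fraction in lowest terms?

8071622/365917

Fold from the inside: start with 3/1.
  12 + 1/3 = 37/3
  17 + 3/37 = 632/37
  2 + 37/632 = 1301/632
  16 + 632/1301 = 21448/1301
  17 + 1301/21448 = 365917/21448
  22 + 21448/365917 = 8071622/365917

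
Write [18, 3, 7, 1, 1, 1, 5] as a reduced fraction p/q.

7456/407

Fold from the inside: start with 5/1.
  1 + 1/5 = 6/5
  1 + 5/6 = 11/6
  1 + 6/11 = 17/11
  7 + 11/17 = 130/17
  3 + 17/130 = 407/130
  18 + 130/407 = 7456/407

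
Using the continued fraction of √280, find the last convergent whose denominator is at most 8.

√280 = [16; 1, 2, 1, 2, 1, 32, …] (period length 6).
Convergents:
  p_0/q_0 = 16/1
  p_1/q_1 = 17/1
  p_2/q_2 = 50/3
  p_3/q_3 = 67/4
  p_4/q_4 = 184/11
q_3 = 4 ≤ 8 < 11 = q_4, so the answer is 67/4.

67/4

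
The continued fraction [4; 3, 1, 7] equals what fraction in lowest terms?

Fold from the inside: start with 7/1.
  1 + 1/7 = 8/7
  3 + 7/8 = 31/8
  4 + 8/31 = 132/31

132/31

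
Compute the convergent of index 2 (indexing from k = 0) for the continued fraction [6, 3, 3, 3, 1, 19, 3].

63/10

Using pₖ = aₖpₖ₋₁ + pₖ₋₂, qₖ = aₖqₖ₋₁ + qₖ₋₂ (with p₋₁=1, p₋₂=0, q₋₁=0, q₋₂=1):
  k=0: a=6, p=6, q=1
  k=1: a=3, p=19, q=3
  k=2: a=3, p=63, q=10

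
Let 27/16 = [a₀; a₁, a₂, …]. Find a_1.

27 = 1·16 + 11   →  a_0 = 1
16 = 1·11 + 5   →  a_1 = 1

1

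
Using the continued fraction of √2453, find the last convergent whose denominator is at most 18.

√2453 = [49; 1, 1, 8, 1, 1, 98, …] (period length 6).
Convergents:
  p_0/q_0 = 49/1
  p_1/q_1 = 50/1
  p_2/q_2 = 99/2
  p_3/q_3 = 842/17
  p_4/q_4 = 941/19
q_3 = 17 ≤ 18 < 19 = q_4, so the answer is 842/17.

842/17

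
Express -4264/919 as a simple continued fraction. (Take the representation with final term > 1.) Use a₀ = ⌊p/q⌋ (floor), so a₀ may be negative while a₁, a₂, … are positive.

-4264 = -5*919 + 331
919 = 2*331 + 257
331 = 1*257 + 74
257 = 3*74 + 35
74 = 2*35 + 4
35 = 8*4 + 3
4 = 1*3 + 1
3 = 3*1 + 0  (stop)
So -4264/919 = [-5; 2, 1, 3, 2, 8, 1, 3].

[-5; 2, 1, 3, 2, 8, 1, 3]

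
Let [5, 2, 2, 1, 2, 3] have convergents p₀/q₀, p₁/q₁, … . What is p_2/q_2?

27/5

Using pₖ = aₖpₖ₋₁ + pₖ₋₂, qₖ = aₖqₖ₋₁ + qₖ₋₂ (with p₋₁=1, p₋₂=0, q₋₁=0, q₋₂=1):
  k=0: a=5, p=5, q=1
  k=1: a=2, p=11, q=2
  k=2: a=2, p=27, q=5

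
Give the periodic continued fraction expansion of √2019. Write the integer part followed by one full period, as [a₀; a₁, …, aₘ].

a₀ = ⌊√2019⌋ = 44.
With m₀=0, d₀=1 and mₖ₊₁ = dₖaₖ − mₖ, dₖ₊₁ = (n − mₖ₊₁²)/dₖ, aₖ₊₁ = ⌊(a₀+mₖ₊₁)/dₖ₊₁⌋:
  k=1: m=44, d=83, a=1
  k=2: m=39, d=6, a=13
  k=3: m=39, d=83, a=1
  k=4: m=44, d=1, a=88
d=1 and a=2a₀=88 at k=4, so the next step gives (m, d) = (44, 83) again — its k=1 value — and the period has length 4.

[44; 1, 13, 1, 88]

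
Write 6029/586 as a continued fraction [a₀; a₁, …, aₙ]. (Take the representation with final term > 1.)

6029 = 10·586 + 169
586 = 3·169 + 79
169 = 2·79 + 11
79 = 7·11 + 2
11 = 5·2 + 1
2 = 2·1 + 0  (stop)
So 6029/586 = [10; 3, 2, 7, 5, 2].

[10; 3, 2, 7, 5, 2]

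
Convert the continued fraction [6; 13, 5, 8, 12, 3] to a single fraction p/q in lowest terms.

122822/20215

Fold from the inside: start with 3/1.
  12 + 1/3 = 37/3
  8 + 3/37 = 299/37
  5 + 37/299 = 1532/299
  13 + 299/1532 = 20215/1532
  6 + 1532/20215 = 122822/20215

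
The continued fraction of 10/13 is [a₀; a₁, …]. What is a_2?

3

10 = 0·13 + 10   →  a_0 = 0
13 = 1·10 + 3   →  a_1 = 1
10 = 3·3 + 1   →  a_2 = 3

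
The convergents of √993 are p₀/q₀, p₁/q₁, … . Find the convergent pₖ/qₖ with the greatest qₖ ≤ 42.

√993 = [31; 1, 1, 20, 1, 1, 62, …] (period length 6).
Convergents:
  p_0/q_0 = 31/1
  p_1/q_1 = 32/1
  p_2/q_2 = 63/2
  p_3/q_3 = 1292/41
  p_4/q_4 = 1355/43
q_3 = 41 ≤ 42 < 43 = q_4, so the answer is 1292/41.

1292/41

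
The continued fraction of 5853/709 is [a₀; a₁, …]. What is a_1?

5853 = 8·709 + 181   →  a_0 = 8
709 = 3·181 + 166   →  a_1 = 3

3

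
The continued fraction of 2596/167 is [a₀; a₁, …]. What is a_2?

2596 = 15·167 + 91   →  a_0 = 15
167 = 1·91 + 76   →  a_1 = 1
91 = 1·76 + 15   →  a_2 = 1

1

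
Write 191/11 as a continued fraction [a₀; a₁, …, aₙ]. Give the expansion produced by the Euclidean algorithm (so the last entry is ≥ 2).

[17; 2, 1, 3]

191 = 17·11 + 4
11 = 2·4 + 3
4 = 1·3 + 1
3 = 3·1 + 0  (stop)
So 191/11 = [17; 2, 1, 3].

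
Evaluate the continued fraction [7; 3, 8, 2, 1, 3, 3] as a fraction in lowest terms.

6874/939

Fold from the inside: start with 3/1.
  3 + 1/3 = 10/3
  1 + 3/10 = 13/10
  2 + 10/13 = 36/13
  8 + 13/36 = 301/36
  3 + 36/301 = 939/301
  7 + 301/939 = 6874/939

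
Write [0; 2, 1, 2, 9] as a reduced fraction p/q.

28/75

Fold from the inside: start with 9/1.
  2 + 1/9 = 19/9
  1 + 9/19 = 28/19
  2 + 19/28 = 75/28
  0 + 28/75 = 28/75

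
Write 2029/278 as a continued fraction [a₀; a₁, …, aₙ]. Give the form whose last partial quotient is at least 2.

[7; 3, 2, 1, 6, 4]

2029 = 7·278 + 83
278 = 3·83 + 29
83 = 2·29 + 25
29 = 1·25 + 4
25 = 6·4 + 1
4 = 4·1 + 0  (stop)
So 2029/278 = [7; 3, 2, 1, 6, 4].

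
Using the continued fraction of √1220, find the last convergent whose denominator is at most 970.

33706/965

√1220 = [34; 1, 12, 1, 68, …] (period length 4).
Convergents:
  p_0/q_0 = 34/1
  p_1/q_1 = 35/1
  p_2/q_2 = 454/13
  p_3/q_3 = 489/14
  p_4/q_4 = 33706/965
  p_5/q_5 = 34195/979
q_4 = 965 ≤ 970 < 979 = q_5, so the answer is 33706/965.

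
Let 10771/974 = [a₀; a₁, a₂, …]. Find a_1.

17

10771 = 11·974 + 57   →  a_0 = 11
974 = 17·57 + 5   →  a_1 = 17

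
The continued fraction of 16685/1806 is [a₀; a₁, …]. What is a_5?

16685 = 9·1806 + 431   →  a_0 = 9
1806 = 4·431 + 82   →  a_1 = 4
431 = 5·82 + 21   →  a_2 = 5
82 = 3·21 + 19   →  a_3 = 3
21 = 1·19 + 2   →  a_4 = 1
19 = 9·2 + 1   →  a_5 = 9

9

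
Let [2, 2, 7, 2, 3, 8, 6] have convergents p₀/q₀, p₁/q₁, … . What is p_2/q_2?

Using pₖ = aₖpₖ₋₁ + pₖ₋₂, qₖ = aₖqₖ₋₁ + qₖ₋₂ (with p₋₁=1, p₋₂=0, q₋₁=0, q₋₂=1):
  k=0: a=2, p=2, q=1
  k=1: a=2, p=5, q=2
  k=2: a=7, p=37, q=15

37/15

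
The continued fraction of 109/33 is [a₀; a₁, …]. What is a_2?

3

109 = 3·33 + 10   →  a_0 = 3
33 = 3·10 + 3   →  a_1 = 3
10 = 3·3 + 1   →  a_2 = 3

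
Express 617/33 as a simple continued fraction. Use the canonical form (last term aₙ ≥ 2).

[18; 1, 2, 3, 3]

617 = 18*33 + 23
33 = 1*23 + 10
23 = 2*10 + 3
10 = 3*3 + 1
3 = 3*1 + 0  (stop)
So 617/33 = [18; 1, 2, 3, 3].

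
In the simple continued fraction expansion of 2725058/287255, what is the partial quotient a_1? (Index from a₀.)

2

2725058 = 9·287255 + 139763   →  a_0 = 9
287255 = 2·139763 + 7729   →  a_1 = 2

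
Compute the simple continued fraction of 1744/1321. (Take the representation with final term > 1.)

[1; 3, 8, 7, 2, 3]

1744 = 1·1321 + 423
1321 = 3·423 + 52
423 = 8·52 + 7
52 = 7·7 + 3
7 = 2·3 + 1
3 = 3·1 + 0  (stop)
So 1744/1321 = [1; 3, 8, 7, 2, 3].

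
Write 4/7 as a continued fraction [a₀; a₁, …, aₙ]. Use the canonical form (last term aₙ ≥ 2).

4 = 0*7 + 4
7 = 1*4 + 3
4 = 1*3 + 1
3 = 3*1 + 0  (stop)
So 4/7 = [0; 1, 1, 3].

[0; 1, 1, 3]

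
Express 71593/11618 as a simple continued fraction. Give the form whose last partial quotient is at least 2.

[6; 6, 6, 8, 3, 12]

71593 = 6*11618 + 1885
11618 = 6*1885 + 308
1885 = 6*308 + 37
308 = 8*37 + 12
37 = 3*12 + 1
12 = 12*1 + 0  (stop)
So 71593/11618 = [6; 6, 6, 8, 3, 12].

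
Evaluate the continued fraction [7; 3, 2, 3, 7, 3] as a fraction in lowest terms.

4003/549

Fold from the inside: start with 3/1.
  7 + 1/3 = 22/3
  3 + 3/22 = 69/22
  2 + 22/69 = 160/69
  3 + 69/160 = 549/160
  7 + 160/549 = 4003/549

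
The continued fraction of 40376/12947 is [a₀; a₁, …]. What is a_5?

7

40376 = 3·12947 + 1535   →  a_0 = 3
12947 = 8·1535 + 667   →  a_1 = 8
1535 = 2·667 + 201   →  a_2 = 2
667 = 3·201 + 64   →  a_3 = 3
201 = 3·64 + 9   →  a_4 = 3
64 = 7·9 + 1   →  a_5 = 7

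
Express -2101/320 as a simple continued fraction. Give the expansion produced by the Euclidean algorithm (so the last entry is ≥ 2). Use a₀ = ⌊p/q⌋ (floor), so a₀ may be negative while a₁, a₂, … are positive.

-2101 = -7·320 + 139
320 = 2·139 + 42
139 = 3·42 + 13
42 = 3·13 + 3
13 = 4·3 + 1
3 = 3·1 + 0  (stop)
So -2101/320 = [-7; 2, 3, 3, 4, 3].

[-7; 2, 3, 3, 4, 3]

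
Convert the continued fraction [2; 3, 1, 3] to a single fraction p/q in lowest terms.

Using pₖ = aₖpₖ₋₁ + pₖ₋₂ and qₖ = aₖqₖ₋₁ + qₖ₋₂:
  k=0: a=2, p=2, q=1
  k=1: a=3, p=7, q=3
  k=2: a=1, p=9, q=4
  k=3: a=3, p=34, q=15

34/15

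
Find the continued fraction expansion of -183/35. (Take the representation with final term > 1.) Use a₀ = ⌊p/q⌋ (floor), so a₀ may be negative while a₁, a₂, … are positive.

-183 = -6·35 + 27
35 = 1·27 + 8
27 = 3·8 + 3
8 = 2·3 + 2
3 = 1·2 + 1
2 = 2·1 + 0  (stop)
So -183/35 = [-6; 1, 3, 2, 1, 2].

[-6; 1, 3, 2, 1, 2]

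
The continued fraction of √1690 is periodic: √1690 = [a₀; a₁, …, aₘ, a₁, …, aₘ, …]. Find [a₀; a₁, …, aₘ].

[41; 9, 8, 9, 82]

a₀ = ⌊√1690⌋ = 41.
With m₀=0, d₀=1 and mₖ₊₁ = dₖaₖ − mₖ, dₖ₊₁ = (n − mₖ₊₁²)/dₖ, aₖ₊₁ = ⌊(a₀+mₖ₊₁)/dₖ₊₁⌋:
  k=1: m=41, d=9, a=9
  k=2: m=40, d=10, a=8
  k=3: m=40, d=9, a=9
  k=4: m=41, d=1, a=82
d=1 and a=2a₀=82 at k=4, so the next step gives (m, d) = (41, 9) again — its k=1 value — and the period has length 4.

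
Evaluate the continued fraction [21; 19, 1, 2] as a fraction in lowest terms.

1242/59

Using pₖ = aₖpₖ₋₁ + pₖ₋₂ and qₖ = aₖqₖ₋₁ + qₖ₋₂:
  k=0: a=21, p=21, q=1
  k=1: a=19, p=400, q=19
  k=2: a=1, p=421, q=20
  k=3: a=2, p=1242, q=59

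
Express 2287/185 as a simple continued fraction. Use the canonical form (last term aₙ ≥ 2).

[12; 2, 1, 3, 5, 3]

2287 = 12·185 + 67
185 = 2·67 + 51
67 = 1·51 + 16
51 = 3·16 + 3
16 = 5·3 + 1
3 = 3·1 + 0  (stop)
So 2287/185 = [12; 2, 1, 3, 5, 3].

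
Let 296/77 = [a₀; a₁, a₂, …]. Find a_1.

296 = 3·77 + 65   →  a_0 = 3
77 = 1·65 + 12   →  a_1 = 1

1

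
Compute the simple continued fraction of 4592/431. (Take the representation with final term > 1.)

[10; 1, 1, 1, 8, 3, 5]

4592 = 10·431 + 282
431 = 1·282 + 149
282 = 1·149 + 133
149 = 1·133 + 16
133 = 8·16 + 5
16 = 3·5 + 1
5 = 5·1 + 0  (stop)
So 4592/431 = [10; 1, 1, 1, 8, 3, 5].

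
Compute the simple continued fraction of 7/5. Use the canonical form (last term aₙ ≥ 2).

[1; 2, 2]

7 = 1·5 + 2
5 = 2·2 + 1
2 = 2·1 + 0  (stop)
So 7/5 = [1; 2, 2].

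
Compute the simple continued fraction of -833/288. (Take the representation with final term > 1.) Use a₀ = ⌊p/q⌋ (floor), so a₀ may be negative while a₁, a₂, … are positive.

-833 = -3·288 + 31
288 = 9·31 + 9
31 = 3·9 + 4
9 = 2·4 + 1
4 = 4·1 + 0  (stop)
So -833/288 = [-3; 9, 3, 2, 4].

[-3; 9, 3, 2, 4]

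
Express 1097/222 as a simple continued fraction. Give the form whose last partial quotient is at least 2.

1097 = 4*222 + 209
222 = 1*209 + 13
209 = 16*13 + 1
13 = 13*1 + 0  (stop)
So 1097/222 = [4; 1, 16, 13].

[4; 1, 16, 13]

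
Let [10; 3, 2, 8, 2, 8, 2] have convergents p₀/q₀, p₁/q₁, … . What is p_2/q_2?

Using pₖ = aₖpₖ₋₁ + pₖ₋₂, qₖ = aₖqₖ₋₁ + qₖ₋₂ (with p₋₁=1, p₋₂=0, q₋₁=0, q₋₂=1):
  k=0: a=10, p=10, q=1
  k=1: a=3, p=31, q=3
  k=2: a=2, p=72, q=7

72/7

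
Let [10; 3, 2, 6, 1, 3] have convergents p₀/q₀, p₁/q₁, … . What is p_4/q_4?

535/52

Using pₖ = aₖpₖ₋₁ + pₖ₋₂, qₖ = aₖqₖ₋₁ + qₖ₋₂ (with p₋₁=1, p₋₂=0, q₋₁=0, q₋₂=1):
  k=0: a=10, p=10, q=1
  k=1: a=3, p=31, q=3
  k=2: a=2, p=72, q=7
  k=3: a=6, p=463, q=45
  k=4: a=1, p=535, q=52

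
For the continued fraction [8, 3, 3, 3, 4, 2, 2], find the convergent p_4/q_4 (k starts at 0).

1179/142

Using pₖ = aₖpₖ₋₁ + pₖ₋₂, qₖ = aₖqₖ₋₁ + qₖ₋₂ (with p₋₁=1, p₋₂=0, q₋₁=0, q₋₂=1):
  k=0: a=8, p=8, q=1
  k=1: a=3, p=25, q=3
  k=2: a=3, p=83, q=10
  k=3: a=3, p=274, q=33
  k=4: a=4, p=1179, q=142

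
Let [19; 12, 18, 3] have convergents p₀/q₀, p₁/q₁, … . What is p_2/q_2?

4141/217

Using pₖ = aₖpₖ₋₁ + pₖ₋₂, qₖ = aₖqₖ₋₁ + qₖ₋₂ (with p₋₁=1, p₋₂=0, q₋₁=0, q₋₂=1):
  k=0: a=19, p=19, q=1
  k=1: a=12, p=229, q=12
  k=2: a=18, p=4141, q=217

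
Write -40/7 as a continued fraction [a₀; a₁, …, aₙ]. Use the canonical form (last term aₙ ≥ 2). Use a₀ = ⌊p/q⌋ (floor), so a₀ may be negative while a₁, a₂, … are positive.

-40 = -6·7 + 2
7 = 3·2 + 1
2 = 2·1 + 0  (stop)
So -40/7 = [-6; 3, 2].

[-6; 3, 2]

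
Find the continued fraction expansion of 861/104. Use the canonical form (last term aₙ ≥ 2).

[8; 3, 1, 1, 2, 2, 2]

861 = 8*104 + 29
104 = 3*29 + 17
29 = 1*17 + 12
17 = 1*12 + 5
12 = 2*5 + 2
5 = 2*2 + 1
2 = 2*1 + 0  (stop)
So 861/104 = [8; 3, 1, 1, 2, 2, 2].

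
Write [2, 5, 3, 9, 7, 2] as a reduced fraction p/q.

Fold from the inside: start with 2/1.
  7 + 1/2 = 15/2
  9 + 2/15 = 137/15
  3 + 15/137 = 426/137
  5 + 137/426 = 2267/426
  2 + 426/2267 = 4960/2267

4960/2267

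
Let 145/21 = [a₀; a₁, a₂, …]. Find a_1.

1

145 = 6·21 + 19   →  a_0 = 6
21 = 1·19 + 2   →  a_1 = 1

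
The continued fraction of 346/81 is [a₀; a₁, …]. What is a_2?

346 = 4·81 + 22   →  a_0 = 4
81 = 3·22 + 15   →  a_1 = 3
22 = 1·15 + 7   →  a_2 = 1

1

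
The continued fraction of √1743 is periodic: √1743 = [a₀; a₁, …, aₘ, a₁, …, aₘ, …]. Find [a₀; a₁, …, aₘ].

[41; 1, 2, 1, 82]

a₀ = ⌊√1743⌋ = 41.
With m₀=0, d₀=1 and mₖ₊₁ = dₖaₖ − mₖ, dₖ₊₁ = (n − mₖ₊₁²)/dₖ, aₖ₊₁ = ⌊(a₀+mₖ₊₁)/dₖ₊₁⌋:
  k=1: m=41, d=62, a=1
  k=2: m=21, d=21, a=2
  k=3: m=21, d=62, a=1
  k=4: m=41, d=1, a=82
d=1 and a=2a₀=82 at k=4, so the next step gives (m, d) = (41, 62) again — its k=1 value — and the period has length 4.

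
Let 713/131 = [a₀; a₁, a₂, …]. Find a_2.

3

713 = 5·131 + 58   →  a_0 = 5
131 = 2·58 + 15   →  a_1 = 2
58 = 3·15 + 13   →  a_2 = 3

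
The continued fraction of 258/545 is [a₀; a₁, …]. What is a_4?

8

258 = 0·545 + 258   →  a_0 = 0
545 = 2·258 + 29   →  a_1 = 2
258 = 8·29 + 26   →  a_2 = 8
29 = 1·26 + 3   →  a_3 = 1
26 = 8·3 + 2   →  a_4 = 8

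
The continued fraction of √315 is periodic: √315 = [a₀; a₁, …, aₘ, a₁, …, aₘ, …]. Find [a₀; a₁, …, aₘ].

a₀ = ⌊√315⌋ = 17.
With m₀=0, d₀=1 and mₖ₊₁ = dₖaₖ − mₖ, dₖ₊₁ = (n − mₖ₊₁²)/dₖ, aₖ₊₁ = ⌊(a₀+mₖ₊₁)/dₖ₊₁⌋:
  k=1: m=17, d=26, a=1
  k=2: m=9, d=9, a=2
  k=3: m=9, d=26, a=1
  k=4: m=17, d=1, a=34
d=1 and a=2a₀=34 at k=4, so the next step gives (m, d) = (17, 26) again — its k=1 value — and the period has length 4.

[17; 1, 2, 1, 34]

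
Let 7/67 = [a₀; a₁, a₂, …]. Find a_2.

7 = 0·67 + 7   →  a_0 = 0
67 = 9·7 + 4   →  a_1 = 9
7 = 1·4 + 3   →  a_2 = 1

1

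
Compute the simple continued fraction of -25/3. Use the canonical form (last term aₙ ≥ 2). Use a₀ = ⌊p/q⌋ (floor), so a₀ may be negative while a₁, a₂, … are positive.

-25 = -9*3 + 2
3 = 1*2 + 1
2 = 2*1 + 0  (stop)
So -25/3 = [-9; 1, 2].

[-9; 1, 2]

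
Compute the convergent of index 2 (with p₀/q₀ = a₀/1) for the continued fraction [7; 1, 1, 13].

15/2

Using pₖ = aₖpₖ₋₁ + pₖ₋₂, qₖ = aₖqₖ₋₁ + qₖ₋₂ (with p₋₁=1, p₋₂=0, q₋₁=0, q₋₂=1):
  k=0: a=7, p=7, q=1
  k=1: a=1, p=8, q=1
  k=2: a=1, p=15, q=2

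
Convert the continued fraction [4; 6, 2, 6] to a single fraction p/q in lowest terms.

349/84

Using pₖ = aₖpₖ₋₁ + pₖ₋₂ and qₖ = aₖqₖ₋₁ + qₖ₋₂:
  k=0: a=4, p=4, q=1
  k=1: a=6, p=25, q=6
  k=2: a=2, p=54, q=13
  k=3: a=6, p=349, q=84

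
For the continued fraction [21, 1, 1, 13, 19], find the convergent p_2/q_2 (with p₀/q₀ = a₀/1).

Using pₖ = aₖpₖ₋₁ + pₖ₋₂, qₖ = aₖqₖ₋₁ + qₖ₋₂ (with p₋₁=1, p₋₂=0, q₋₁=0, q₋₂=1):
  k=0: a=21, p=21, q=1
  k=1: a=1, p=22, q=1
  k=2: a=1, p=43, q=2

43/2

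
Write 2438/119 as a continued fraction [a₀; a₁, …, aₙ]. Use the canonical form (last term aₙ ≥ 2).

2438 = 20*119 + 58
119 = 2*58 + 3
58 = 19*3 + 1
3 = 3*1 + 0  (stop)
So 2438/119 = [20; 2, 19, 3].

[20; 2, 19, 3]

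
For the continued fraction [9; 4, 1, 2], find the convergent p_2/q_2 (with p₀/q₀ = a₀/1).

Using pₖ = aₖpₖ₋₁ + pₖ₋₂, qₖ = aₖqₖ₋₁ + qₖ₋₂ (with p₋₁=1, p₋₂=0, q₋₁=0, q₋₂=1):
  k=0: a=9, p=9, q=1
  k=1: a=4, p=37, q=4
  k=2: a=1, p=46, q=5

46/5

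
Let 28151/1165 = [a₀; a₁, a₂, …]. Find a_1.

6

28151 = 24·1165 + 191   →  a_0 = 24
1165 = 6·191 + 19   →  a_1 = 6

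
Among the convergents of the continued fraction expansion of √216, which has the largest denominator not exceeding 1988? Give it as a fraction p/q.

√216 = [14; 1, 2, 3, 2, 1, 28, …] (period length 6).
Convergents:
  p_0/q_0 = 14/1
  p_1/q_1 = 15/1
  p_2/q_2 = 44/3
  p_3/q_3 = 147/10
  p_4/q_4 = 338/23
  p_5/q_5 = 485/33
  p_6/q_6 = 13918/947
  p_7/q_7 = 14403/980
  p_8/q_8 = 42724/2907
q_7 = 980 ≤ 1988 < 2907 = q_8, so the answer is 14403/980.

14403/980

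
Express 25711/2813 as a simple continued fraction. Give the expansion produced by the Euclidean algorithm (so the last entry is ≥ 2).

25711 = 9·2813 + 394
2813 = 7·394 + 55
394 = 7·55 + 9
55 = 6·9 + 1
9 = 9·1 + 0  (stop)
So 25711/2813 = [9; 7, 7, 6, 9].

[9; 7, 7, 6, 9]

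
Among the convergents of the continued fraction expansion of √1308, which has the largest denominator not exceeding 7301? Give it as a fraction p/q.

94177/2604

√1308 = [36; 6, 72, …] (period length 2).
Convergents:
  p_0/q_0 = 36/1
  p_1/q_1 = 217/6
  p_2/q_2 = 15660/433
  p_3/q_3 = 94177/2604
  p_4/q_4 = 6796404/187921
q_3 = 2604 ≤ 7301 < 187921 = q_4, so the answer is 94177/2604.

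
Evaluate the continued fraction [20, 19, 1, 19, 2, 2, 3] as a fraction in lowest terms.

Using pₖ = aₖpₖ₋₁ + pₖ₋₂ and qₖ = aₖqₖ₋₁ + qₖ₋₂:
  k=0: a=20, p=20, q=1
  k=1: a=19, p=381, q=19
  k=2: a=1, p=401, q=20
  k=3: a=19, p=8000, q=399
  k=4: a=2, p=16401, q=818
  k=5: a=2, p=40802, q=2035
  k=6: a=3, p=138807, q=6923

138807/6923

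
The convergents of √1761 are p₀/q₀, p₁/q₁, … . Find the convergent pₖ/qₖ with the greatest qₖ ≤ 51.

√1761 = [41; 1, 26, 1, 82, …] (period length 4).
Convergents:
  p_0/q_0 = 41/1
  p_1/q_1 = 42/1
  p_2/q_2 = 1133/27
  p_3/q_3 = 1175/28
  p_4/q_4 = 97483/2323
q_3 = 28 ≤ 51 < 2323 = q_4, so the answer is 1175/28.

1175/28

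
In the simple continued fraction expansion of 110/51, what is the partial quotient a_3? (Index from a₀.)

1

110 = 2·51 + 8   →  a_0 = 2
51 = 6·8 + 3   →  a_1 = 6
8 = 2·3 + 2   →  a_2 = 2
3 = 1·2 + 1   →  a_3 = 1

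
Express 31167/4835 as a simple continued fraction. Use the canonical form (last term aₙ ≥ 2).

[6; 2, 4, 7, 7, 3, 3]

31167 = 6*4835 + 2157
4835 = 2*2157 + 521
2157 = 4*521 + 73
521 = 7*73 + 10
73 = 7*10 + 3
10 = 3*3 + 1
3 = 3*1 + 0  (stop)
So 31167/4835 = [6; 2, 4, 7, 7, 3, 3].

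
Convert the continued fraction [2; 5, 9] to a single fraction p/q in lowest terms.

Fold from the inside: start with 9/1.
  5 + 1/9 = 46/9
  2 + 9/46 = 101/46

101/46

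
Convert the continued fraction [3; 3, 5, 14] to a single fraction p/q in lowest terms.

Fold from the inside: start with 14/1.
  5 + 1/14 = 71/14
  3 + 14/71 = 227/71
  3 + 71/227 = 752/227

752/227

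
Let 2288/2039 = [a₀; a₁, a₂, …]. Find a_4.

2288 = 1·2039 + 249   →  a_0 = 1
2039 = 8·249 + 47   →  a_1 = 8
249 = 5·47 + 14   →  a_2 = 5
47 = 3·14 + 5   →  a_3 = 3
14 = 2·5 + 4   →  a_4 = 2

2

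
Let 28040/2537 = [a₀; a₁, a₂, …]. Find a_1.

28040 = 11·2537 + 133   →  a_0 = 11
2537 = 19·133 + 10   →  a_1 = 19

19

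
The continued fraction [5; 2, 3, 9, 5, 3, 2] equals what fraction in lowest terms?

13327/2454

Fold from the inside: start with 2/1.
  3 + 1/2 = 7/2
  5 + 2/7 = 37/7
  9 + 7/37 = 340/37
  3 + 37/340 = 1057/340
  2 + 340/1057 = 2454/1057
  5 + 1057/2454 = 13327/2454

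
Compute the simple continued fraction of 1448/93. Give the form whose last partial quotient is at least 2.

1448 = 15*93 + 53
93 = 1*53 + 40
53 = 1*40 + 13
40 = 3*13 + 1
13 = 13*1 + 0  (stop)
So 1448/93 = [15; 1, 1, 3, 13].

[15; 1, 1, 3, 13]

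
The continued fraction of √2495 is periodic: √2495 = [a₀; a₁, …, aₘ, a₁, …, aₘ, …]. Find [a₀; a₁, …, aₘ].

a₀ = ⌊√2495⌋ = 49.
With m₀=0, d₀=1 and mₖ₊₁ = dₖaₖ − mₖ, dₖ₊₁ = (n − mₖ₊₁²)/dₖ, aₖ₊₁ = ⌊(a₀+mₖ₊₁)/dₖ₊₁⌋:
  k=1: m=49, d=94, a=1
  k=2: m=45, d=5, a=18
  k=3: m=45, d=94, a=1
  k=4: m=49, d=1, a=98
d=1 and a=2a₀=98 at k=4, so the next step gives (m, d) = (49, 94) again — its k=1 value — and the period has length 4.

[49; 1, 18, 1, 98]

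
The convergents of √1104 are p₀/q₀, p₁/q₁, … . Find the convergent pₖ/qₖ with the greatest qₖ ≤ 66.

1761/53

√1104 = [33; 4, 2, 2, 2, 4, 66, …] (period length 6).
Convergents:
  p_0/q_0 = 33/1
  p_1/q_1 = 133/4
  p_2/q_2 = 299/9
  p_3/q_3 = 731/22
  p_4/q_4 = 1761/53
  p_5/q_5 = 7775/234
q_4 = 53 ≤ 66 < 234 = q_5, so the answer is 1761/53.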